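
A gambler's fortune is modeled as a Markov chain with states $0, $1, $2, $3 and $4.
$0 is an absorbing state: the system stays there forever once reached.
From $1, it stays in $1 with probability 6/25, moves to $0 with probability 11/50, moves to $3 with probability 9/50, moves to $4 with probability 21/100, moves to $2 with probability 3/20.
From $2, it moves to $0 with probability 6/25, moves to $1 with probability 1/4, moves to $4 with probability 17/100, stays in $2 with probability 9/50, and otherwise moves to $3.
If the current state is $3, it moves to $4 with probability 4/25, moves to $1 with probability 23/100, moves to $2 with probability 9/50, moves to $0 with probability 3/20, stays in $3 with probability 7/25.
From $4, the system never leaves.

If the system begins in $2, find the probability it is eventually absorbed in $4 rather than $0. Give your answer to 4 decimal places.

0.4490

Let h(s) be the probability of absorption at $4 starting from transient state s. Then h($4) = 1 and h($0) = 0. By first-step analysis:
h($1) = 0.22·0 + 0.24·h($1) + 0.15·h($2) + 0.18·h($3) + 0.21·1
h($2) = 0.24·0 + 0.25·h($1) + 0.18·h($2) + 0.16·h($3) + 0.17·1
h($3) = 0.15·0 + 0.23·h($1) + 0.18·h($2) + 0.28·h($3) + 0.16·1
Solving: h($1) = 0.4805, h($2) = 0.4490, h($3) = 0.4880.
Starting from $2, the probability is 0.4490.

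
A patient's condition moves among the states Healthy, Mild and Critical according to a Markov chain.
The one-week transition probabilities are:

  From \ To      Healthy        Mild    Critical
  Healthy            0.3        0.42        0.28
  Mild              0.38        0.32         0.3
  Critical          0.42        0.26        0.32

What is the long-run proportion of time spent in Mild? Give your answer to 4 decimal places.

0.3384

Let the stationary distribution be π with π = πP and π_1 + π_2 + π_3 = 1.
π_1 = 0.3·π_1 + 0.38·π_2 + 0.42·π_3
π_2 = 0.42·π_1 + 0.32·π_2 + 0.26·π_3
Solving with the normalization constraint gives π = (0.3629, 0.3384, 0.2987).
So the stationary probability of Mild is 0.3384.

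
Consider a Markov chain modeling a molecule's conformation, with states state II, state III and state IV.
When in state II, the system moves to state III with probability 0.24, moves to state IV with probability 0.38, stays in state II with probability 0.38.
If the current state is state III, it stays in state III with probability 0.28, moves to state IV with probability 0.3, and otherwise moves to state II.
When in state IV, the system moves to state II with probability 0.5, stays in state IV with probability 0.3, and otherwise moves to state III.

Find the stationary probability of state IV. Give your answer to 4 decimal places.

Let the stationary distribution be π with π = πP and π_1 + π_2 + π_3 = 1.
π_1 = 0.38·π_1 + 0.42·π_2 + 0.5·π_3
π_2 = 0.24·π_1 + 0.28·π_2 + 0.2·π_3
Solving with the normalization constraint gives π = (0.4296, 0.2361, 0.3344).
So the stationary probability of state IV is 0.3344.

0.3344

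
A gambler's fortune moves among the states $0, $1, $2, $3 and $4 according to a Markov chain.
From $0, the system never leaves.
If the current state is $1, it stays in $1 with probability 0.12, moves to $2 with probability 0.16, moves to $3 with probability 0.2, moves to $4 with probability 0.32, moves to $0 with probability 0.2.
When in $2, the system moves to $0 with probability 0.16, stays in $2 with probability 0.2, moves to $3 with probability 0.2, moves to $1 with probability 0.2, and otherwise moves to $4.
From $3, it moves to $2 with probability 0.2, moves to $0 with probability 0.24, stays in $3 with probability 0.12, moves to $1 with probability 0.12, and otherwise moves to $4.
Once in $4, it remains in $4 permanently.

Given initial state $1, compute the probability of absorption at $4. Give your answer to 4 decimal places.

0.6043

Let h(s) be the probability of absorption at $4 starting from transient state s. Then h($4) = 1 and h($0) = 0. By first-step analysis:
h($1) = 0.2·0 + 0.12·h($1) + 0.16·h($2) + 0.2·h($3) + 0.32·1
h($2) = 0.16·0 + 0.2·h($1) + 0.2·h($2) + 0.2·h($3) + 0.24·1
h($3) = 0.24·0 + 0.12·h($1) + 0.2·h($2) + 0.12·h($3) + 0.32·1
Solving: h($1) = 0.6043, h($2) = 0.5965, h($3) = 0.5816.
Starting from $1, the probability is 0.6043.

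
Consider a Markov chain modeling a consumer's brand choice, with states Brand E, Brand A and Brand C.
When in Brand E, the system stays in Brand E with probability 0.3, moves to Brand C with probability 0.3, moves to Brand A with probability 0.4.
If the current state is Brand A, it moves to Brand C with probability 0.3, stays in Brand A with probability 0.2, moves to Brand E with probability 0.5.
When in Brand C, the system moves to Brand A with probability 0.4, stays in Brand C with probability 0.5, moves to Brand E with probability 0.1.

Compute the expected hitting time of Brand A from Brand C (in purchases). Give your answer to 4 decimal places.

2.5000

Let t(s) be the expected number of purchases to first reach Brand A from state s, with t(Brand A) = 0. Conditioning on the first purchase:
t(Brand E) = 1 + 0.3·t(Brand E) + 0.3·t(Brand C)
t(Brand C) = 1 + 0.1·t(Brand E) + 0.5·t(Brand C)
Solving: t(Brand E) = 2.5000, t(Brand C) = 2.5000.
Expected purchases from Brand C to Brand A: 2.5000.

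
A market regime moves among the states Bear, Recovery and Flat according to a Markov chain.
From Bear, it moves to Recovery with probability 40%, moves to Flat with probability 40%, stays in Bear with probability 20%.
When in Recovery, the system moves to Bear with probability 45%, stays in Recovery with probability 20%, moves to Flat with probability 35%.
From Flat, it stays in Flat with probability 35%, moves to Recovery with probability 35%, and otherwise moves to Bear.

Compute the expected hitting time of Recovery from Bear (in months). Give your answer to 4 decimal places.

2.6250

Let t(s) be the expected number of months to first reach Recovery from state s, with t(Recovery) = 0. Conditioning on the first month:
t(Bear) = 1 + 0.2·t(Bear) + 0.4·t(Flat)
t(Flat) = 1 + 0.3·t(Bear) + 0.35·t(Flat)
Solving: t(Bear) = 2.6250, t(Flat) = 2.7500.
Expected months from Bear to Recovery: 2.6250.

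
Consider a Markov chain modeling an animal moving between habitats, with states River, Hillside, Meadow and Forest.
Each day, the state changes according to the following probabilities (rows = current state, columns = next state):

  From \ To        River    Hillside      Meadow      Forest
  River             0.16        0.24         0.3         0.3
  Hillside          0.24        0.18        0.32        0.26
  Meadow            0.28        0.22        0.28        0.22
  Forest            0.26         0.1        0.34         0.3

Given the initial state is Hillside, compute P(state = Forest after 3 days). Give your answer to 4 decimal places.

0.2679

Propagate the distribution vector 3 days from Hillside.
After 0 days: (0.0000, 1.0000, 0.0000, 0.0000)
After 1 day: (0.2400, 0.1800, 0.3200, 0.2600)
After 2 days: (0.2388, 0.1864, 0.3076, 0.2672)
After 3 days: (0.2385, 0.1853, 0.3083, 0.2679)
P(in Forest after 3 days) = 0.2679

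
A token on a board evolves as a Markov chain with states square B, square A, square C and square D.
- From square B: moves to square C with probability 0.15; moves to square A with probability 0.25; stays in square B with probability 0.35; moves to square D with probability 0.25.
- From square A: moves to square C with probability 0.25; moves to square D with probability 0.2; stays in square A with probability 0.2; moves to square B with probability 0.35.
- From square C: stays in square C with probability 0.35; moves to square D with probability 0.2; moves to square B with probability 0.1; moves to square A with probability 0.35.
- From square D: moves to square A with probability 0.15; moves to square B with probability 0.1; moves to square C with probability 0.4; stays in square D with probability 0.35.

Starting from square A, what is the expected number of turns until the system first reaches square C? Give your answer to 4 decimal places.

Let t(s) be the expected number of turns to first reach square C from state s, with t(square C) = 0. Conditioning on the first turn:
t(square B) = 1 + 0.35·t(square B) + 0.25·t(square A) + 0.25·t(square D)
t(square A) = 1 + 0.35·t(square B) + 0.2·t(square A) + 0.2·t(square D)
t(square D) = 1 + 0.1·t(square B) + 0.15·t(square A) + 0.35·t(square D)
Solving: t(square B) = 4.2058, t(square A) = 3.8591, t(square D) = 3.0761.
Expected turns from square A to square C: 3.8591.

3.8591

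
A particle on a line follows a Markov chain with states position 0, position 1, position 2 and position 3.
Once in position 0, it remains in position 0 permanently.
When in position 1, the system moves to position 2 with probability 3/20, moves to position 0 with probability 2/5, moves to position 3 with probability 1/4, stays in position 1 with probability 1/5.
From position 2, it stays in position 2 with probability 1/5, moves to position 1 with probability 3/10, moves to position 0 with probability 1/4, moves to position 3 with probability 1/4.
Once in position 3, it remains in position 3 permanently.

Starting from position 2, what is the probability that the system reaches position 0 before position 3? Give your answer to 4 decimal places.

0.5378

Let h(s) be the probability of absorption at position 0 starting from transient state s. Then h(position 0) = 1 and h(position 3) = 0. By first-step analysis:
h(position 1) = 0.4·1 + 0.2·h(position 1) + 0.15·h(position 2) + 0.25·0
h(position 2) = 0.25·1 + 0.3·h(position 1) + 0.2·h(position 2) + 0.25·0
Solving: h(position 1) = 0.6008, h(position 2) = 0.5378.
Starting from position 2, the probability is 0.5378.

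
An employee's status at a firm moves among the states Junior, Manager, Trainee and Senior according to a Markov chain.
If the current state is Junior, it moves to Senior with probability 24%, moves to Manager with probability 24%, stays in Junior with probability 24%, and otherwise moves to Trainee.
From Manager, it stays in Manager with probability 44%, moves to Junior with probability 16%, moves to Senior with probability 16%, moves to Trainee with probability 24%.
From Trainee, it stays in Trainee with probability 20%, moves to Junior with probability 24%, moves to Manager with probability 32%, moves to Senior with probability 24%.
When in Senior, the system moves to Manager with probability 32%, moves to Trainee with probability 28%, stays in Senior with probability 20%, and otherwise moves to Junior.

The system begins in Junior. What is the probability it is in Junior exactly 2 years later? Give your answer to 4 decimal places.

0.2112

Propagate the distribution vector 2 years from Junior.
After 0 years: (1.0000, 0.0000, 0.0000, 0.0000)
After 1 year: (0.2400, 0.2400, 0.2800, 0.2400)
After 2 years: (0.2112, 0.3296, 0.2480, 0.2112)
P(in Junior after 2 years) = 0.2112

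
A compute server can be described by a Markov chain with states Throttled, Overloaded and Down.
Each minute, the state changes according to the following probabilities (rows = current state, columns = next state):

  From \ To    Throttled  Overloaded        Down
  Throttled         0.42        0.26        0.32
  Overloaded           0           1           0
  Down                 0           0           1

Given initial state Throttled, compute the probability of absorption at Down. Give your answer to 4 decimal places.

Let h(s) be the probability of absorption at Down starting from transient state s. Then h(Down) = 1 and h(Overloaded) = 0. By first-step analysis:
h(Throttled) = 0.42·h(Throttled) + 0.26·0 + 0.32·1
Solving: h(Throttled) = 0.5517.
Starting from Throttled, the probability is 0.5517.

0.5517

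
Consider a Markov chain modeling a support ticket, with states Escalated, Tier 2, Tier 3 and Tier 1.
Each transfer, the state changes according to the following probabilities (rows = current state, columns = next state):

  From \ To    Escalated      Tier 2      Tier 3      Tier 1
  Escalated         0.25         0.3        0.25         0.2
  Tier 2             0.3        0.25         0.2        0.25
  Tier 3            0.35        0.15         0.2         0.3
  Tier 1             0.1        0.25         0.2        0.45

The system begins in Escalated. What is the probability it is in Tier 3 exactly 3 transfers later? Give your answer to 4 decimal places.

Propagate the distribution vector 3 transfers from Escalated.
After 0 transfers: (1.0000, 0.0000, 0.0000, 0.0000)
After 1 transfer: (0.2500, 0.3000, 0.2500, 0.2000)
After 2 transfers: (0.2600, 0.2375, 0.2125, 0.2900)
After 3 transfers: (0.2396, 0.2418, 0.2130, 0.3056)
P(in Tier 3 after 3 transfers) = 0.2130

0.2130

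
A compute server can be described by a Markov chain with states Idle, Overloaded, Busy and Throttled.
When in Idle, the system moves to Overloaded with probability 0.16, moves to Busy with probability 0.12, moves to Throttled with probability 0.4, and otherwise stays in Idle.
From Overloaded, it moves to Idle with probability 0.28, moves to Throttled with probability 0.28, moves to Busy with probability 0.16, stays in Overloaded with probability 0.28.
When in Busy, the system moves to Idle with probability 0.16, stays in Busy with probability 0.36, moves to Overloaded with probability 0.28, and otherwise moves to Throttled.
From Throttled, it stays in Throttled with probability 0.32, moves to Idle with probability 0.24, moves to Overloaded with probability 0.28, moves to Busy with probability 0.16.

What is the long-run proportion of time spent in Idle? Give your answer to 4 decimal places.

Let the stationary distribution be π with π = πP and π_1 + π_2 + π_3 + π_4 = 1.
π_1 = 0.32·π_1 + 0.28·π_2 + 0.16·π_3 + 0.24·π_4
π_2 = 0.16·π_1 + 0.28·π_2 + 0.28·π_3 + 0.28·π_4
π_3 = 0.12·π_1 + 0.16·π_2 + 0.36·π_3 + 0.16·π_4
Solving with the normalization constraint gives π = (0.2554, 0.2493, 0.1872, 0.3080).
So the stationary probability of Idle is 0.2554.

0.2554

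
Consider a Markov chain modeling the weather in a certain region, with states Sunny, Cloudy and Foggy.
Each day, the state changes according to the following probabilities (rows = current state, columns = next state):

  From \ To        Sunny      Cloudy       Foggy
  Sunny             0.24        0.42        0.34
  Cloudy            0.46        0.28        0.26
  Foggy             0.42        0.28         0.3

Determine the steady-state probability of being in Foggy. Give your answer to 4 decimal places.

0.3014

Let the stationary distribution be π with π = πP and π_1 + π_2 + π_3 = 1.
π_1 = 0.24·π_1 + 0.46·π_2 + 0.42·π_3
π_2 = 0.42·π_1 + 0.28·π_2 + 0.28·π_3
Solving with the normalization constraint gives π = (0.3672, 0.3314, 0.3014).
So the stationary probability of Foggy is 0.3014.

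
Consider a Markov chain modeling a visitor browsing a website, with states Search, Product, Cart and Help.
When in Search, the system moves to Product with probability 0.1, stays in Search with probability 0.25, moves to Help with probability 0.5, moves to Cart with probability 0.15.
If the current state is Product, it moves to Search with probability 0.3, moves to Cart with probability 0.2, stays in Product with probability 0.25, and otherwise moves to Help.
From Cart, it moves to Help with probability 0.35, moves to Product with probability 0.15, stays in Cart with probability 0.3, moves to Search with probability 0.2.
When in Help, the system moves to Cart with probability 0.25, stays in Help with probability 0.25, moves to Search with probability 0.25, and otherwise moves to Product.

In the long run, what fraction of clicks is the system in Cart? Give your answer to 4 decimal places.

0.2270

Let the stationary distribution be π with π = πP and π_1 + π_2 + π_3 + π_4 = 1.
π_1 = 0.25·π_1 + 0.3·π_2 + 0.2·π_3 + 0.25·π_4
π_2 = 0.1·π_1 + 0.25·π_2 + 0.15·π_3 + 0.25·π_4
π_3 = 0.15·π_1 + 0.2·π_2 + 0.3·π_3 + 0.25·π_4
Solving with the normalization constraint gives π = (0.2482, 0.1901, 0.2270, 0.3347).
So the stationary probability of Cart is 0.2270.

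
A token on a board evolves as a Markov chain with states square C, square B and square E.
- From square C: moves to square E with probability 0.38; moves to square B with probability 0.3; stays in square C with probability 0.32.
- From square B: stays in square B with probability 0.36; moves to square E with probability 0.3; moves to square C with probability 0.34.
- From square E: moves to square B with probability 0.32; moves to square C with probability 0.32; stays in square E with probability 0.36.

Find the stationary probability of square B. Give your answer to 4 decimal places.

0.3265

Let the stationary distribution be π with π = πP and π_1 + π_2 + π_3 = 1.
π_1 = 0.32·π_1 + 0.34·π_2 + 0.32·π_3
π_2 = 0.3·π_1 + 0.36·π_2 + 0.32·π_3
Solving with the normalization constraint gives π = (0.3265, 0.3265, 0.3469).
So the stationary probability of square B is 0.3265.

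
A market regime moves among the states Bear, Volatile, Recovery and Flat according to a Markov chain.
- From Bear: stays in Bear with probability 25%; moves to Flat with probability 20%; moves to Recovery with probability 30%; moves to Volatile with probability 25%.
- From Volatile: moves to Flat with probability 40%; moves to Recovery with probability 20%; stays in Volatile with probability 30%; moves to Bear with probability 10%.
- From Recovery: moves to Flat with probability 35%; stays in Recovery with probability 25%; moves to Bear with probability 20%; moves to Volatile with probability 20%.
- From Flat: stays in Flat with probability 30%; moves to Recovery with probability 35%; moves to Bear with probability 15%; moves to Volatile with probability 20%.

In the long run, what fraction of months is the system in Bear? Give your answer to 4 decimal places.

0.1693

Let the stationary distribution be π with π = πP and π_1 + π_2 + π_3 + π_4 = 1.
π_1 = 0.25·π_1 + 0.1·π_2 + 0.2·π_3 + 0.15·π_4
π_2 = 0.25·π_1 + 0.3·π_2 + 0.2·π_3 + 0.2·π_4
π_3 = 0.3·π_1 + 0.2·π_2 + 0.25·π_3 + 0.35·π_4
Solving with the normalization constraint gives π = (0.1693, 0.2316, 0.2789, 0.3202).
So the stationary probability of Bear is 0.1693.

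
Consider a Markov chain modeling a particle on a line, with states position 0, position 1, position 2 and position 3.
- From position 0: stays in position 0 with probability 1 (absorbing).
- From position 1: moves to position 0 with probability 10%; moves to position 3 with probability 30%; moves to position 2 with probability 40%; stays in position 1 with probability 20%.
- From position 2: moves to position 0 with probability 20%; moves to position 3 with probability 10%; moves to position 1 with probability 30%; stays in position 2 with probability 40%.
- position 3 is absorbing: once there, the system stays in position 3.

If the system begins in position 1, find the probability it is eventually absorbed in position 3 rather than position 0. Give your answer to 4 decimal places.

Let h(s) be the probability of absorption at position 3 starting from transient state s. Then h(position 3) = 1 and h(position 0) = 0. By first-step analysis:
h(position 1) = 0.1·0 + 0.2·h(position 1) + 0.4·h(position 2) + 0.3·1
h(position 2) = 0.2·0 + 0.3·h(position 1) + 0.4·h(position 2) + 0.1·1
Solving: h(position 1) = 0.6111, h(position 2) = 0.4722.
Starting from position 1, the probability is 0.6111.

0.6111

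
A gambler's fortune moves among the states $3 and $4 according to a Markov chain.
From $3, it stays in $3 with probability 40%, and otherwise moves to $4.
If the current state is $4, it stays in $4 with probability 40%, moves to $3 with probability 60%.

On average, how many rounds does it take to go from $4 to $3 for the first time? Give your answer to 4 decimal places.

1.6667

Let t(s) be the expected number of rounds to first reach $3 from state s, with t($3) = 0. Conditioning on the first round:
t($4) = 1 + 0.4·t($4)
Solving: t($4) = 1.6667.
Expected rounds from $4 to $3: 1.6667.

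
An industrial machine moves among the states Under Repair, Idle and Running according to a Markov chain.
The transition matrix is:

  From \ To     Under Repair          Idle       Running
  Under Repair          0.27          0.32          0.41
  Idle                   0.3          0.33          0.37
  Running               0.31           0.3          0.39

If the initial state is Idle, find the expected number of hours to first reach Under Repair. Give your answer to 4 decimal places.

3.2919

Let t(s) be the expected number of hours to first reach Under Repair from state s, with t(Under Repair) = 0. Conditioning on the first hour:
t(Idle) = 1 + 0.33·t(Idle) + 0.37·t(Running)
t(Running) = 1 + 0.3·t(Idle) + 0.39·t(Running)
Solving: t(Idle) = 3.2919, t(Running) = 3.2583.
Expected hours from Idle to Under Repair: 3.2919.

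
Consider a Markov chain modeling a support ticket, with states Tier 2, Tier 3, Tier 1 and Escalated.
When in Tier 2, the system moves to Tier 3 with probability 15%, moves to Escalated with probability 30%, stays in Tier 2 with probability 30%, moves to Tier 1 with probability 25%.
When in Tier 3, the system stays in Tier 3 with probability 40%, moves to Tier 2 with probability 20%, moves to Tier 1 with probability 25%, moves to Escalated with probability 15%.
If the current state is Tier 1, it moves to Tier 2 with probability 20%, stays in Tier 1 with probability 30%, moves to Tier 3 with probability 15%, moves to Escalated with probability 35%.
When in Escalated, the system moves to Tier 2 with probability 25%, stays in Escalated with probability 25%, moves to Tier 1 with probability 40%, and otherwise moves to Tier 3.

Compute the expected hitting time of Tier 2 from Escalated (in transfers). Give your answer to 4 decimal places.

4.4524

Let t(s) be the expected number of transfers to first reach Tier 2 from state s, with t(Tier 2) = 0. Conditioning on the first transfer:
t(Tier 3) = 1 + 0.4·t(Tier 3) + 0.25·t(Tier 1) + 0.15·t(Escalated)
t(Tier 1) = 1 + 0.15·t(Tier 3) + 0.3·t(Tier 1) + 0.35·t(Escalated)
t(Escalated) = 1 + 0.1·t(Tier 3) + 0.4·t(Tier 1) + 0.25·t(Escalated)
Solving: t(Tier 3) = 4.7244, t(Tier 1) = 4.6671, t(Escalated) = 4.4524.
Expected transfers from Escalated to Tier 2: 4.4524.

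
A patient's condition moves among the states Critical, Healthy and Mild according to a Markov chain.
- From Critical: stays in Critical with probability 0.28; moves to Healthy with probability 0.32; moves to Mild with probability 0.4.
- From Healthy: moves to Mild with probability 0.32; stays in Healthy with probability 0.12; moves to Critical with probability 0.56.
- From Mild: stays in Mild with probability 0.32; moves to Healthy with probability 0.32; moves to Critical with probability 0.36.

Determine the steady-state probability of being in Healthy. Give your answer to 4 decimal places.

Let the stationary distribution be π with π = πP and π_1 + π_2 + π_3 = 1.
π_1 = 0.28·π_1 + 0.56·π_2 + 0.36·π_3
π_2 = 0.32·π_1 + 0.12·π_2 + 0.32·π_3
Solving with the normalization constraint gives π = (0.3827, 0.2667, 0.3506).
So the stationary probability of Healthy is 0.2667.

0.2667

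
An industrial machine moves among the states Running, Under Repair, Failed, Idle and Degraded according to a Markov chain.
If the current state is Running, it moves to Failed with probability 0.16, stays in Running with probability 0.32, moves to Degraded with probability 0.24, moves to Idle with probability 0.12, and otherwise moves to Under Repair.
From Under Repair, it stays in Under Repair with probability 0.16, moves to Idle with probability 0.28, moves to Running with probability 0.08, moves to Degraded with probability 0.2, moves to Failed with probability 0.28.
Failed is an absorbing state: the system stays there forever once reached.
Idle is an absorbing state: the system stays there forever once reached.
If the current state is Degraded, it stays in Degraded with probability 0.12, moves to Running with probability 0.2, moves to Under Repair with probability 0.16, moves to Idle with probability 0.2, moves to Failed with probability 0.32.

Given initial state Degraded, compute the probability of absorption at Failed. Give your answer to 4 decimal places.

Let h(s) be the probability of absorption at Failed starting from transient state s. Then h(Failed) = 1 and h(Idle) = 0. By first-step analysis:
h(Running) = 0.32·h(Running) + 0.16·h(Under Repair) + 0.16·1 + 0.12·0 + 0.24·h(Degraded)
h(Under Repair) = 0.08·h(Running) + 0.16·h(Under Repair) + 0.28·1 + 0.28·0 + 0.2·h(Degraded)
h(Degraded) = 0.2·h(Running) + 0.16·h(Under Repair) + 0.32·1 + 0.2·0 + 0.12·h(Degraded)
Solving: h(Running) = 0.5671, h(Under Repair) = 0.5274, h(Degraded) = 0.5884.
Starting from Degraded, the probability is 0.5884.

0.5884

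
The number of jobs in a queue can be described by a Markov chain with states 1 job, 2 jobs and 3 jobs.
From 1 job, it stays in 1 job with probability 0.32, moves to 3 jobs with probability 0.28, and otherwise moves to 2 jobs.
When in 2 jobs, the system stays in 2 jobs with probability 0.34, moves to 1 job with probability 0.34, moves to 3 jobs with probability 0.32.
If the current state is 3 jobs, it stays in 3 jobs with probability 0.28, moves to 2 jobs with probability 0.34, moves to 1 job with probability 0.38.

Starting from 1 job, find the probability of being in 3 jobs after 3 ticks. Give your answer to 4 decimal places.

Propagate the distribution vector 3 ticks from 1 job.
After 0 ticks: (1.0000, 0.0000, 0.0000)
After 1 tick: (0.3200, 0.4000, 0.2800)
After 2 ticks: (0.3448, 0.3592, 0.2960)
After 3 ticks: (0.3449, 0.3607, 0.2944)
P(in 3 jobs after 3 ticks) = 0.2944

0.2944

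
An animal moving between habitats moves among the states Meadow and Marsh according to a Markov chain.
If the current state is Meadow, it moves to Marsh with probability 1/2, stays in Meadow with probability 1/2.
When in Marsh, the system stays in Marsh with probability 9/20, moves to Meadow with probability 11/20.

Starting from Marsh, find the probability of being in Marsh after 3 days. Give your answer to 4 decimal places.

Propagate the distribution vector 3 days from Marsh.
After 0 days: (0.0000, 1.0000)
After 1 day: (0.5500, 0.4500)
After 2 days: (0.5225, 0.4775)
After 3 days: (0.5239, 0.4761)
P(in Marsh after 3 days) = 0.4761

0.4761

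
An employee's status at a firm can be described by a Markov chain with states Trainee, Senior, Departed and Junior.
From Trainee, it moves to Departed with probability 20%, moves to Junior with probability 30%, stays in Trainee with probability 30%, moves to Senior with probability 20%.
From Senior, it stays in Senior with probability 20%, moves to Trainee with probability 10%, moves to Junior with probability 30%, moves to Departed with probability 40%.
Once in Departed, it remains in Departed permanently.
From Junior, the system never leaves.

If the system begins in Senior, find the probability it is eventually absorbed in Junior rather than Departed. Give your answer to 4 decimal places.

Let h(s) be the probability of absorption at Junior starting from transient state s. Then h(Junior) = 1 and h(Departed) = 0. By first-step analysis:
h(Trainee) = 0.3·h(Trainee) + 0.2·h(Senior) + 0.2·0 + 0.3·1
h(Senior) = 0.1·h(Trainee) + 0.2·h(Senior) + 0.4·0 + 0.3·1
Solving: h(Trainee) = 0.5556, h(Senior) = 0.4444.
Starting from Senior, the probability is 0.4444.

0.4444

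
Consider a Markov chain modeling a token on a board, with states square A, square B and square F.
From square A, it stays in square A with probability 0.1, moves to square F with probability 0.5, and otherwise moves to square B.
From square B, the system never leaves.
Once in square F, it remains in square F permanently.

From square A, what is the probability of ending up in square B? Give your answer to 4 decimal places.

Let h(s) be the probability of absorption at square B starting from transient state s. Then h(square B) = 1 and h(square F) = 0. By first-step analysis:
h(square A) = 0.1·h(square A) + 0.4·1 + 0.5·0
Solving: h(square A) = 0.4444.
Starting from square A, the probability is 0.4444.

0.4444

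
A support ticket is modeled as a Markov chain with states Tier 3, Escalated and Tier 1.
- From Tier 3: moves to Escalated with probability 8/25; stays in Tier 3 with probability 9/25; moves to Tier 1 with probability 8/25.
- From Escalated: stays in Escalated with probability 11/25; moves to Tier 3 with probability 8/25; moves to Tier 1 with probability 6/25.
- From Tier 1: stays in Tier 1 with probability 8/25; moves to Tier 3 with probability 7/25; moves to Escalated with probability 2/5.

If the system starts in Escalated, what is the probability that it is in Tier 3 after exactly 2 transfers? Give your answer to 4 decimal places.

Sum over the intermediate state after 1 transfer:
P = P(Escalated→Tier 3)·P(Tier 3→Tier 3) + P(Escalated→Escalated)·P(Escalated→Tier 3) + P(Escalated→Tier 1)·P(Tier 1→Tier 3)
  = 0.32×0.36 + 0.44×0.32 + 0.24×0.28
  = 0.1152 + 0.1408 + 0.0672 = 0.3232

0.3232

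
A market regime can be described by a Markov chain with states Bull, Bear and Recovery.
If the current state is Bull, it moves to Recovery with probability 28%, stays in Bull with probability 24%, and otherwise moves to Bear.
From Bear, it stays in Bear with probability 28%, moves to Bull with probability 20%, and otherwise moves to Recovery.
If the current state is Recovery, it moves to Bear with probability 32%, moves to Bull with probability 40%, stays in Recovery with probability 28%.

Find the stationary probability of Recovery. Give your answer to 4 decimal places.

Let the stationary distribution be π with π = πP and π_1 + π_2 + π_3 = 1.
π_1 = 0.24·π_1 + 0.2·π_2 + 0.4·π_3
π_2 = 0.48·π_1 + 0.28·π_2 + 0.32·π_3
Solving with the normalization constraint gives π = (0.2842, 0.3514, 0.3643).
So the stationary probability of Recovery is 0.3643.

0.3643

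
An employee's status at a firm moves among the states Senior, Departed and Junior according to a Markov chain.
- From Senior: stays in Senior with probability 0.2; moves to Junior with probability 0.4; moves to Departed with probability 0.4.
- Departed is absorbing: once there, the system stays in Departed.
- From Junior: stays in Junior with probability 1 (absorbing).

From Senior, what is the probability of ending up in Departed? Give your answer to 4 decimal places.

Let h(s) be the probability of absorption at Departed starting from transient state s. Then h(Departed) = 1 and h(Junior) = 0. By first-step analysis:
h(Senior) = 0.2·h(Senior) + 0.4·1 + 0.4·0
Solving: h(Senior) = 0.5000.
Starting from Senior, the probability is 0.5000.

0.5000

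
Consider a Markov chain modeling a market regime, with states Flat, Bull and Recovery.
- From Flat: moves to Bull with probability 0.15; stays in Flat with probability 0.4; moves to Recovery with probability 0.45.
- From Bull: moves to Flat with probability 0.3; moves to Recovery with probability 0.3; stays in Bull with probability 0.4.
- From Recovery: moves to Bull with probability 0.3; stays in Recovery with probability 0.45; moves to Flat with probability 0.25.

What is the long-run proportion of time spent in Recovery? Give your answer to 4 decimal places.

0.4078

Let the stationary distribution be π with π = πP and π_1 + π_2 + π_3 = 1.
π_1 = 0.4·π_1 + 0.3·π_2 + 0.25·π_3
π_2 = 0.15·π_1 + 0.4·π_2 + 0.3·π_3
Solving with the normalization constraint gives π = (0.3107, 0.2816, 0.4078).
So the stationary probability of Recovery is 0.4078.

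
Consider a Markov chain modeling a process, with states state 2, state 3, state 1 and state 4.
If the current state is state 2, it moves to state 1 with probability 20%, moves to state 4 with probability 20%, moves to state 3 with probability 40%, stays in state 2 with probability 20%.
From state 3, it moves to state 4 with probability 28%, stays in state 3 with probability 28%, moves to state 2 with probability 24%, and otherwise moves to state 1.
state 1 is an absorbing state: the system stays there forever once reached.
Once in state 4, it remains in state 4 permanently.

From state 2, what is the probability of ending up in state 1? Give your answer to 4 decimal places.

0.4667

Let h(s) be the probability of absorption at state 1 starting from transient state s. Then h(state 1) = 1 and h(state 4) = 0. By first-step analysis:
h(state 2) = 0.2·h(state 2) + 0.4·h(state 3) + 0.2·1 + 0.2·0
h(state 3) = 0.24·h(state 2) + 0.28·h(state 3) + 0.2·1 + 0.28·0
Solving: h(state 2) = 0.4667, h(state 3) = 0.4333.
Starting from state 2, the probability is 0.4667.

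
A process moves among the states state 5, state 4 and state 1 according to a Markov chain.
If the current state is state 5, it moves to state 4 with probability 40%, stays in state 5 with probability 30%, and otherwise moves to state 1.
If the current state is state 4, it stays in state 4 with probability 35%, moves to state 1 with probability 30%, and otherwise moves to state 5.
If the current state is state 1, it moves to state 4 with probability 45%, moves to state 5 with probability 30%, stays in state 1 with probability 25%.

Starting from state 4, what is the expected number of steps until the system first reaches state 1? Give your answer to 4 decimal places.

3.3333

Let t(s) be the expected number of steps to first reach state 1 from state s, with t(state 1) = 0. Conditioning on the first step:
t(state 5) = 1 + 0.3·t(state 5) + 0.4·t(state 4)
t(state 4) = 1 + 0.35·t(state 5) + 0.35·t(state 4)
Solving: t(state 5) = 3.3333, t(state 4) = 3.3333.
Expected steps from state 4 to state 1: 3.3333.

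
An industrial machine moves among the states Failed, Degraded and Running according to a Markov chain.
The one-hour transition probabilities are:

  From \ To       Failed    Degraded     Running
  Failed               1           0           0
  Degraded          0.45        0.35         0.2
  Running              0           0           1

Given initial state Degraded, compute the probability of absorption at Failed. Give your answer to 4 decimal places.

0.6923

Let h(s) be the probability of absorption at Failed starting from transient state s. Then h(Failed) = 1 and h(Running) = 0. By first-step analysis:
h(Degraded) = 0.45·1 + 0.35·h(Degraded) + 0.2·0
Solving: h(Degraded) = 0.6923.
Starting from Degraded, the probability is 0.6923.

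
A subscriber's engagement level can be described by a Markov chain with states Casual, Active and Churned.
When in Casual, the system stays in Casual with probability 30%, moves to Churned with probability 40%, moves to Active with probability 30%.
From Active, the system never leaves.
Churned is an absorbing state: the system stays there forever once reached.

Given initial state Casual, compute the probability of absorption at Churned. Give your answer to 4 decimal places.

Let h(s) be the probability of absorption at Churned starting from transient state s. Then h(Churned) = 1 and h(Active) = 0. By first-step analysis:
h(Casual) = 0.3·h(Casual) + 0.3·0 + 0.4·1
Solving: h(Casual) = 0.5714.
Starting from Casual, the probability is 0.5714.

0.5714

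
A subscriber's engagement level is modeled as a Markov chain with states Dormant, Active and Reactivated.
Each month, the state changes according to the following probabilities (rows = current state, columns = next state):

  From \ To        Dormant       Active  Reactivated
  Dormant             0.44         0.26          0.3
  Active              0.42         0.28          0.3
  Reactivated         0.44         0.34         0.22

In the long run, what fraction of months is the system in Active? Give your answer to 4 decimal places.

Let the stationary distribution be π with π = πP and π_1 + π_2 + π_3 = 1.
π_1 = 0.44·π_1 + 0.42·π_2 + 0.44·π_3
π_2 = 0.26·π_1 + 0.28·π_2 + 0.34·π_3
Solving with the normalization constraint gives π = (0.4342, 0.2880, 0.2778).
So the stationary probability of Active is 0.2880.

0.2880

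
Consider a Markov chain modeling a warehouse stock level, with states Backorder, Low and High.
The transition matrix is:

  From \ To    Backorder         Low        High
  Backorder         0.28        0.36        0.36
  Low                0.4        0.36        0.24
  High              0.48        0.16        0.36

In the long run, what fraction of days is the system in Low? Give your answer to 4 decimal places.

Let the stationary distribution be π with π = πP and π_1 + π_2 + π_3 = 1.
π_1 = 0.28·π_1 + 0.4·π_2 + 0.48·π_3
π_2 = 0.36·π_1 + 0.36·π_2 + 0.16·π_3
Solving with the normalization constraint gives π = (0.3803, 0.2951, 0.3246).
So the stationary probability of Low is 0.2951.

0.2951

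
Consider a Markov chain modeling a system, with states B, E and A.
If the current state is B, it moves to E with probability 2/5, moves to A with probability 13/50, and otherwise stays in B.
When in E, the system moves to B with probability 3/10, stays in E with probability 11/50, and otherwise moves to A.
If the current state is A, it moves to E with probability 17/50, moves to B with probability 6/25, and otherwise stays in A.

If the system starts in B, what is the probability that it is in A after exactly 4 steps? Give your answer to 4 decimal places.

0.3931

Propagate the distribution vector 4 steps from B.
After 0 steps: (1.0000, 0.0000, 0.0000)
After 1 step: (0.3400, 0.4000, 0.2600)
After 2 steps: (0.2980, 0.3124, 0.3896)
After 3 steps: (0.2885, 0.3204, 0.3911)
After 4 steps: (0.2881, 0.3189, 0.3931)
P(in A after 4 steps) = 0.3931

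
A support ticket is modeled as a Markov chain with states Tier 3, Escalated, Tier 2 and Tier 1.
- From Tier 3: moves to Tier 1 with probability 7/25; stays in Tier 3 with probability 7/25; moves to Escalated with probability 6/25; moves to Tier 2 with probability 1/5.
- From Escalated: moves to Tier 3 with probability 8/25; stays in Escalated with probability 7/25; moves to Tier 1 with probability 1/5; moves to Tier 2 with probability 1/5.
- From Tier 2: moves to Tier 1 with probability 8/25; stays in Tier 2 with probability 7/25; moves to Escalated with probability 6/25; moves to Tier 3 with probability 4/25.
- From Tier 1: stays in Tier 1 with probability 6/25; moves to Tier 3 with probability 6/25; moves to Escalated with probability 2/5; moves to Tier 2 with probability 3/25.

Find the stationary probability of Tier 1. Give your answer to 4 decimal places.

Let the stationary distribution be π with π = πP and π_1 + π_2 + π_3 + π_4 = 1.
π_1 = 0.28·π_1 + 0.32·π_2 + 0.16·π_3 + 0.24·π_4
π_2 = 0.24·π_1 + 0.28·π_2 + 0.24·π_3 + 0.4·π_4
π_3 = 0.2·π_1 + 0.2·π_2 + 0.28·π_3 + 0.12·π_4
Solving with the normalization constraint gives π = (0.2581, 0.2924, 0.1953, 0.2543).
So the stationary probability of Tier 1 is 0.2543.

0.2543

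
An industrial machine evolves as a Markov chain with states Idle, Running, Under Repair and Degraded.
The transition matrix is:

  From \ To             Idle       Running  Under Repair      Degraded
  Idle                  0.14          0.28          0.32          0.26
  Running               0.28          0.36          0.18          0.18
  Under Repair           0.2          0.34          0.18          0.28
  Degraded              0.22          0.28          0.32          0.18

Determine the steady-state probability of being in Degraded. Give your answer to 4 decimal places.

Let the stationary distribution be π with π = πP and π_1 + π_2 + π_3 + π_4 = 1.
π_1 = 0.14·π_1 + 0.28·π_2 + 0.2·π_3 + 0.22·π_4
π_2 = 0.28·π_1 + 0.36·π_2 + 0.34·π_3 + 0.28·π_4
π_3 = 0.32·π_1 + 0.18·π_2 + 0.18·π_3 + 0.32·π_4
Solving with the normalization constraint gives π = (0.2170, 0.3201, 0.2414, 0.2215).
So the stationary probability of Degraded is 0.2215.

0.2215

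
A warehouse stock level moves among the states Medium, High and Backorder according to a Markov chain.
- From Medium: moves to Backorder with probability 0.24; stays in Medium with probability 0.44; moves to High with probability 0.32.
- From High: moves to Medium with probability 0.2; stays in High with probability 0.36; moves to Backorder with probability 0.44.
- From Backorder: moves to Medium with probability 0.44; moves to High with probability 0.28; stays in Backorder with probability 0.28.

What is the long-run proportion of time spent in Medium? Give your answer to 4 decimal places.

Let the stationary distribution be π with π = πP and π_1 + π_2 + π_3 = 1.
π_1 = 0.44·π_1 + 0.2·π_2 + 0.44·π_3
π_2 = 0.32·π_1 + 0.36·π_2 + 0.28·π_3
Solving with the normalization constraint gives π = (0.3632, 0.3201, 0.3167).
So the stationary probability of Medium is 0.3632.

0.3632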